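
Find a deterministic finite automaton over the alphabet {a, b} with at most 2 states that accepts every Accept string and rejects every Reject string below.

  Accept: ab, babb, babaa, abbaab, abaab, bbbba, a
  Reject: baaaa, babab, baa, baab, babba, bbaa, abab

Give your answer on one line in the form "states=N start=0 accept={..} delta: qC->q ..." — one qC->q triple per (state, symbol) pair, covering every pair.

Fold the examples into a partial DFA from state 0: repeatedly fix the first undefined (state, symbol) met by the shortest-then-alphabetical prefix, trying targets in increasing order and rejecting any under which an Accept and a Reject string meet in one state with the same remainder; add a state when all current targets are rejected. Accepting states are where Accept strings end.
a: 0a undefined. 0a->0: no, abaab/baab meet in 0 with "baab" left. Open state 1: 0a->1.
b: 0b undefined. 0b->0: ok.
ab: 1b undefined. 1b->0: no, ab/babab meet in 0. 1b->1: ok.
aba: 1a undefined. 1a->0: ok.
All examples now run through 2 states with every (state, symbol) defined. Accept strings end in {1}, Reject strings end in {0}; accept={1}.

states=2 start=0 accept={1} delta: 0a->1 0b->0 1a->0 1b->1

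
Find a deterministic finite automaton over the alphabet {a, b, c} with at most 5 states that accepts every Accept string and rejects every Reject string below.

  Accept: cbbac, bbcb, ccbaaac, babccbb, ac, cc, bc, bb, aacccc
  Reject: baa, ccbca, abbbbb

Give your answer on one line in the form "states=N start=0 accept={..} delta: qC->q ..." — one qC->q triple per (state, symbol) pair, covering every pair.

states=3 start=0 accept={0,2} delta: 0a->0 0b->1 0c->0 1a->1 1b->2 1c->2 2a->1 2b->1 2c->1

Grow the machine one transition at a time. Run the examples from 0; the earliest place one falls off (shortest prefix, ties alphabetical) gets sent to the lowest-numbered state that keeps every Accept/Reject pair distinguishable — a pair clashes when both reach the same state with identical unread suffix — and to a fresh state only if none does.
a: 0a undefined. 0a->0: ok.
b: 0b undefined. 0b->0: no, bb/baa meet in 0. Open state 1: 0b->1.
c: 0c undefined. 0c->0: ok.
ba: 1a undefined. 1a->0: no, ccbaaac/baa meet in 0. 1a->1: ok.
bb: 1b undefined. 1b->0: no, bbcb/baa meet in 1. 1b->1: no, bb/baa meet in 1. Open state 2: 1b->2.
bc: 1c undefined. 1c->0: no, ccbaaac/ccbca meet in 0. 1c->1: no, ccbaaac/baa meet in 1. 1c->2: ok.
bbc: 2c undefined. 2c->0: no, bbcb/baa meet in 1. 2c->1: ok.
abbb: 2b undefined. 2b->0: no, bbcb/abbbbb meet in 2. 2b->1: ok.
cbba: 2a undefined. 2a->0: no, cbbac/ccbca meet in 0. 2a->1: ok.
All examples now run through 3 states with every (state, symbol) defined. Accept strings end in {0,2}, Reject strings end in {1}; accept={0,2}.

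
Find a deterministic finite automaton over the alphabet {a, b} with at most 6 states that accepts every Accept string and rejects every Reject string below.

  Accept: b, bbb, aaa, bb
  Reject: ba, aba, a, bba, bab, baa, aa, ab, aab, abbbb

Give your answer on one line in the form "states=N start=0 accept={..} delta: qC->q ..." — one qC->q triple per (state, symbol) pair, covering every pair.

states=3 start=0 accept={0} delta: 0a->1 0b->0 1a->2 1b->1 2a->0 2b->1

Fold the examples into a partial DFA from state 0: repeatedly fix the first undefined (state, symbol) met by the shortest-then-alphabetical prefix, trying targets in increasing order and rejecting any under which an Accept and a Reject string meet in one state with the same remainder; add a state when all current targets are rejected. Accepting states are where Accept strings end.
a: 0a undefined. 0a->0: no, b/ab meet in 0 with "b" left. Open state 1: 0a->1.
b: 0b undefined. 0b->0: ok.
aa: 1a undefined. 1a->0: no, b/baa meet in 0. 1a->1: no, aaa/ba meet in 1. Open state 2: 1a->2.
ab: 1b undefined. 1b->0: no, b/bab meet in 0. 1b->1: ok.
aaa: 2a undefined. 2a->0: ok.
aab: 2b undefined. 2b->0: no, b/aab meet in 0. 2b->1: ok.
All examples now run through 3 states with every (state, symbol) defined. Accept strings end in {0}, Reject strings end in {1,2}; accept={0}.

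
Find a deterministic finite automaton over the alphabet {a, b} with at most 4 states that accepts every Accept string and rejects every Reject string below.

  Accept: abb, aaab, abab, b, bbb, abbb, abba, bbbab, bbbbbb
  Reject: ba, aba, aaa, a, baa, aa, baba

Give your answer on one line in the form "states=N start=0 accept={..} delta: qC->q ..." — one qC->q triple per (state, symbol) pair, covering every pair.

State merging on the prefix tree: take the shortest (then alphabetical) example prefix whose next move is undefined and point that move at state 0, else 1, else 2, ...; a target is out if some Accept/Reject pair would then sit in one state with the same input left (inseparable). If every existing state is out, open a new one.
a: 0a undefined. 0a->0: ok.
b: 0b undefined. 0b->0: no, abb/ba meet in 0. Open state 1: 0b->1.
ba: 1a undefined. 1a->0: ok.
bb: 1b undefined. 1b->0: no, abb/ba meet in 0. 1b->1: no, abba/ba meet in 0. Open state 2: 1b->2.
bbb: 2b undefined. 2b->0: no, bbb/ba meet in 0. 2b->1: ok.
abba: 2a undefined. 2a->0: no, abba/ba meet in 0. 2a->1: ok.
All examples now run through 3 states with every (state, symbol) defined. Accept strings end in {1,2}, Reject strings end in {0}; accept={1,2}.

states=3 start=0 accept={1,2} delta: 0a->0 0b->1 1a->0 1b->2 2a->1 2b->1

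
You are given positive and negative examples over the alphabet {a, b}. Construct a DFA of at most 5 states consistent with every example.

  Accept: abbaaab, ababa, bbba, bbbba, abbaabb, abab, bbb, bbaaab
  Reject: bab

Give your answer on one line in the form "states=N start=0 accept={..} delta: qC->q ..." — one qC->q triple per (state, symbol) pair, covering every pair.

states=3 start=0 accept={0,1} delta: 0a->1 0b->0 1a->2 1b->2 2a->0 2b->0

Fold the examples into a partial DFA from state 0: repeatedly fix the first undefined (state, symbol) met by the shortest-then-alphabetical prefix, trying targets in increasing order and rejecting any under which an Accept and a Reject string meet in one state with the same remainder; add a state when all current targets are rejected. Accepting states are where Accept strings end.
a: 0a undefined. 0a->0: no, abab/bab meet in 0 with "bab" left. Open state 1: 0a->1.
b: 0b undefined. 0b->0: ok.
ab: 1b undefined. 1b->0: no, abab/bab meet in 0. 1b->1: no, bbba/bab meet in 1. Open state 2: 1b->2.
aba: 2a undefined. 2a->0: ok.
abb: 2b undefined. 2b->0: ok.
bbaa: 1a undefined. 1a->0: no, abbaaab/bab meet in 2. 1a->1: no, abbaaab/bab meet in 2. 1a->2: ok.
All examples now run through 3 states with every (state, symbol) defined. Accept strings end in {0,1}, Reject strings end in {2}; accept={0,1}.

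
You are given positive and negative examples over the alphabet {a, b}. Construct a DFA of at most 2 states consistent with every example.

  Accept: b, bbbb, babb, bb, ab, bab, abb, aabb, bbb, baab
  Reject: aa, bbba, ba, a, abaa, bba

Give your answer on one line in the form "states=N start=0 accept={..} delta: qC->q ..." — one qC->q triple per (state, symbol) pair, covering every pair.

Grow the machine one transition at a time. Run the examples from 0; the earliest place one falls off (shortest prefix, ties alphabetical) gets sent to the lowest-numbered state that keeps every Accept/Reject pair distinguishable — a pair clashes when both reach the same state with identical unread suffix — and to a fresh state only if none does.
a: 0a undefined. 0a->0: ok.
b: 0b undefined. 0b->0: no, b/aa meet in 0. Open state 1: 0b->1.
ba: 1a undefined. 1a->0: ok.
bb: 1b undefined. 1b->0: no, bbbb/aa meet in 0. 1b->1: ok.
All examples now run through 2 states with every (state, symbol) defined. Accept strings end in {1}, Reject strings end in {0}; accept={1}.

states=2 start=0 accept={1} delta: 0a->0 0b->1 1a->0 1b->1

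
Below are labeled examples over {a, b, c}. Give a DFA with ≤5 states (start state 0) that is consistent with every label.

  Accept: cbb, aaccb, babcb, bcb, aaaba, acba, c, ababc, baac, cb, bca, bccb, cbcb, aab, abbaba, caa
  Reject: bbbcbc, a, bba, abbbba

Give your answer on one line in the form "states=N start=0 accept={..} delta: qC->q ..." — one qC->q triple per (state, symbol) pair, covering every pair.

states=3 start=0 accept={1,2} delta: 0a->0 0b->1 0c->2 1a->1 1b->0 1c->2 2a->1 2b->2 2c->0

Grow the machine one transition at a time. Run the examples from 0; the earliest place one falls off (shortest prefix, ties alphabetical) gets sent to the lowest-numbered state that keeps every Accept/Reject pair distinguishable — a pair clashes when both reach the same state with identical unread suffix — and to a fresh state only if none does.
a: 0a undefined. 0a->0: ok.
b: 0b undefined. 0b->0: no, aaaba/a meet in 0. Open state 1: 0b->1.
c: 0c undefined. 0c->0: no, c/a meet in 0. 0c->1: no, acba/bba meet in 1 with "ba" left. Open state 2: 0c->2.
ba: 1a undefined. 1a->0: no, aaaba/a meet in 0. 1a->1: ok.
bb: 1b undefined. 1b->0: ok.
bc: 1c undefined. 1c->0: no, baac/bbbcbc meet in 0. 1c->1: no, bcb/a meet in 0. 1c->2: ok.
ca: 2a undefined. 2a->0: no, bca/a meet in 0. 2a->1: ok.
cb: 2b undefined. 2b->0: no, babcb/a meet in 0. 2b->1: no, cbb/a meet in 0. 2b->2: ok.
bcc: 2c undefined. 2c->0: ok.
All examples now run through 3 states with every (state, symbol) defined. Accept strings end in {1,2}, Reject strings end in {0}; accept={1,2}.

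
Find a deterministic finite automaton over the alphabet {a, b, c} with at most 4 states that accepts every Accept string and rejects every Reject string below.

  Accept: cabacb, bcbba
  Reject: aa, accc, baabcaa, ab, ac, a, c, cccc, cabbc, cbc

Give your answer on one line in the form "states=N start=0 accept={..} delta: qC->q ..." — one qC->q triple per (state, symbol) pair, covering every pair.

State merging on the prefix tree: take the shortest (then alphabetical) example prefix whose next move is undefined and point that move at state 0, else 1, else 2, ...; a target is out if some Accept/Reject pair would then sit in one state with the same input left (inseparable). If every existing state is out, open a new one.
a: 0a undefined. 0a->0: ok.
b: 0b undefined. 0b->0: ok.
c: 0c undefined. 0c->0: no, cabacb/aa meet in 0. Open state 1: 0c->1.
ca: 1a undefined. 1a->0: ok.
cb: 1b undefined. 1b->0: no, cabacb/aa meet in 0. 1b->1: no, cabacb/ac meet in 1. Open state 2: 1b->2.
cc: 1c undefined. 1c->0: ok.
cbc: 2c undefined. 2c->0: ok.
bcbb: 2b undefined. 2b->0: no, bcbba/aa meet in 0. 2b->1: no, bcbba/aa meet in 0. 2b->2: ok.
bcbba: 2a undefined. 2a->0: no, bcbba/aa meet in 0. 2a->1: no, bcbba/accc meet in 1. 2a->2: ok.
All examples now run through 3 states with every (state, symbol) defined. Accept strings end in {2}, Reject strings end in {0,1}; accept={2}.

states=3 start=0 accept={2} delta: 0a->0 0b->0 0c->1 1a->0 1b->2 1c->0 2a->2 2b->2 2c->0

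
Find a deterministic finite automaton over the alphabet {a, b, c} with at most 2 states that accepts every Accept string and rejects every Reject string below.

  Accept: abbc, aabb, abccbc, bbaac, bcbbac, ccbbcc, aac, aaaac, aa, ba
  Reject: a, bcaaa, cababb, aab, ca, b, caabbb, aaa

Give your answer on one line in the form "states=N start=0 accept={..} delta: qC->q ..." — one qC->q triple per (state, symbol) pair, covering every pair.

Grow the machine one transition at a time. Run the examples from 0; the earliest place one falls off (shortest prefix, ties alphabetical) gets sent to the lowest-numbered state that keeps every Accept/Reject pair distinguishable — a pair clashes when both reach the same state with identical unread suffix — and to a fresh state only if none does.
a: 0a undefined. 0a->0: no, aa/a meet in 0. Open state 1: 0a->1.
b: 0b undefined. 0b->0: no, ba/a meet in 1. 0b->1: ok.
c: 0c undefined. 0c->0: ok.
aa: 1a undefined. 1a->0: ok.
ab: 1b undefined. 1b->0: ok.
bc: 1c undefined. 1c->0: ok.
All examples now run through 2 states with every (state, symbol) defined. Accept strings end in {0}, Reject strings end in {1}; accept={0}.

states=2 start=0 accept={0} delta: 0a->1 0b->1 0c->0 1a->0 1b->0 1c->0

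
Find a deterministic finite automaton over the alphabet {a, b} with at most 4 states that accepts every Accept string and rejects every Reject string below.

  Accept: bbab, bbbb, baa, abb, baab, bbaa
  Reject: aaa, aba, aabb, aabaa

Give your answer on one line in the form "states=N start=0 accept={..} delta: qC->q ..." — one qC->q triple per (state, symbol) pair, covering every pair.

Fold the examples into a partial DFA from state 0: repeatedly fix the first undefined (state, symbol) met by the shortest-then-alphabetical prefix, trying targets in increasing order and rejecting any under which an Accept and a Reject string meet in one state with the same remainder; add a state when all current targets are rejected. Accepting states are where Accept strings end.
a: 0a undefined. 0a->0: no, baa/aabaa meet in 0 with "baa" left. Open state 1: 0a->1.
b: 0b undefined. 0b->0: ok.
aa: 1a undefined. 1a->0: no, bbbb/aabb meet in 0. 1a->1: no, baa/aaa meet in 1. Open state 2: 1a->2.
ab: 1b undefined. 1b->0: ok.
aaa: 2a undefined. 2a->0: no, bbab/aaa meet in 0. 2a->1: ok.
aab: 2b undefined. 2b->0: no, bbab/aabb meet in 0. 2b->1: no, bbab/aabb meet in 0. 2b->2: no, baa/aabb meet in 2. Open state 3: 2b->3.
aaba: 3a undefined. 3a->0: ok.
aabb: 3b undefined. 3b->0: no, bbab/aabb meet in 0. 3b->1: ok.
All examples now run through 4 states with every (state, symbol) defined. Accept strings end in {0,2,3}, Reject strings end in {1}; accept={0,2,3}.

states=4 start=0 accept={0,2,3} delta: 0a->1 0b->0 1a->2 1b->0 2a->1 2b->3 3a->0 3b->1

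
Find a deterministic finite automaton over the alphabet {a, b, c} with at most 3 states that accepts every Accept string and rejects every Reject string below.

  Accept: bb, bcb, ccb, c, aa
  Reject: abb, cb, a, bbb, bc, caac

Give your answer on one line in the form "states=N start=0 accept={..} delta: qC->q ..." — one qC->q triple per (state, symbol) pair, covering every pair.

states=3 start=0 accept={0,2} delta: 0a->1 0b->1 0c->2 1a->0 1b->0 1c->1 2a->0 2b->1 2c->1

Fold the examples into a partial DFA from state 0: repeatedly fix the first undefined (state, symbol) met by the shortest-then-alphabetical prefix, trying targets in increasing order and rejecting any under which an Accept and a Reject string meet in one state with the same remainder; add a state when all current targets are rejected. Accepting states are where Accept strings end.
a: 0a undefined. 0a->0: no, bb/abb meet in 0 with "bb" left. Open state 1: 0a->1.
b: 0b undefined. 0b->0: no, bb/bbb meet in 0. 0b->1: ok.
c: 0c undefined. 0c->0: no, ccb/cb meet in 1. 0c->1: no, bb/cb meet in 1 with "b" left. Open state 2: 0c->2.
aa: 1a undefined. 1a->0: ok.
ab: 1b undefined. 1b->0: ok.
bc: 1c undefined. 1c->0: no, bb/bc meet in 0. 1c->1: ok.
ca: 2a undefined. 2a->0: ok.
cb: 2b undefined. 2b->0: no, bb/cb meet in 0. 2b->1: ok.
cc: 2c undefined. 2c->0: no, ccb/abb meet in 1. 2c->1: ok.
All examples now run through 3 states with every (state, symbol) defined. Accept strings end in {0,2}, Reject strings end in {1}; accept={0,2}.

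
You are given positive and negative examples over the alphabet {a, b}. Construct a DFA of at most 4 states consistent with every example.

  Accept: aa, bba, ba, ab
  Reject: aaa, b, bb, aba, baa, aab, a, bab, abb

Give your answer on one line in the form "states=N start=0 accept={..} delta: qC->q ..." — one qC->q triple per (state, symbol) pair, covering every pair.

states=3 start=0 accept={0} delta: 0a->1 0b->2 1a->0 1b->0 2a->0 2b->1

Grow the machine one transition at a time. Run the examples from 0; the earliest place one falls off (shortest prefix, ties alphabetical) gets sent to the lowest-numbered state that keeps every Accept/Reject pair distinguishable — a pair clashes when both reach the same state with identical unread suffix — and to a fresh state only if none does.
a: 0a undefined. 0a->0: no, aa/aaa meet in 0. Open state 1: 0a->1.
b: 0b undefined. 0b->0: no, aa/baa meet in 1 with "a" left. 0b->1: no, bba/aba meet in 1 with "ba" left. Open state 2: 0b->2.
aa: 1a undefined. 1a->0: ok.
ab: 1b undefined. 1b->0: ok.
ba: 2a undefined. 2a->0: ok.
bb: 2b undefined. 2b->0: no, aa/bb meet in 0. 2b->1: ok.
All examples now run through 3 states with every (state, symbol) defined. Accept strings end in {0}, Reject strings end in {1,2}; accept={0}.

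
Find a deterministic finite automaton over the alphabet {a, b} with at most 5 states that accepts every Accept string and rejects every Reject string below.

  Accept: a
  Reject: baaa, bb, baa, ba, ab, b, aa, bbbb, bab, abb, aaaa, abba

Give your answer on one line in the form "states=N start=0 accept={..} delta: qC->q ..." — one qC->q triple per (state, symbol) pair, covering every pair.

State merging on the prefix tree: take the shortest (then alphabetical) example prefix whose next move is undefined and point that move at state 0, else 1, else 2, ...; a target is out if some Accept/Reject pair would then sit in one state with the same input left (inseparable). If every existing state is out, open a new one.
a: 0a undefined. 0a->0: no, a/aa meet in 0. Open state 1: 0a->1.
b: 0b undefined. 0b->0: no, a/ba meet in 1. 0b->1: no, a/b meet in 1. Open state 2: 0b->2.
aa: 1a undefined. 1a->0: ok.
ab: 1b undefined. 1b->0: ok.
ba: 2a undefined. 2a->0: no, a/baa meet in 1. 2a->1: no, a/baaa meet in 1. 2a->2: ok.
bb: 2b undefined. 2b->0: ok.
All examples now run through 3 states with every (state, symbol) defined. Accept strings end in {1}, Reject strings end in {0,2}; accept={1}.

states=3 start=0 accept={1} delta: 0a->1 0b->2 1a->0 1b->0 2a->2 2b->0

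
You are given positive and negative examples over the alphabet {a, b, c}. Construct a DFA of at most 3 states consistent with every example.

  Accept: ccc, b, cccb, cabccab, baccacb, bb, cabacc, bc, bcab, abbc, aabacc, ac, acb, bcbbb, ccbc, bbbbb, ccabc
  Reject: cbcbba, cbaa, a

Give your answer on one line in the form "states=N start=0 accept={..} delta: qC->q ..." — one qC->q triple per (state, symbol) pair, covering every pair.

Grow the machine one transition at a time. Run the examples from 0; the earliest place one falls off (shortest prefix, ties alphabetical) gets sent to the lowest-numbered state that keeps every Accept/Reject pair distinguishable — a pair clashes when both reach the same state with identical unread suffix — and to a fresh state only if none does.
a: 0a undefined. 0a->0: ok.
b: 0b undefined. 0b->0: no, b/a meet in 0. Open state 1: 0b->1.
c: 0c undefined. 0c->0: no, ccc/a meet in 0. 0c->1: ok.
ba: 1a undefined. 1a->0: ok.
bb: 1b undefined. 1b->0: no, bb/cbcbba meet in 0. 1b->1: ok.
bc: 1c undefined. 1c->0: no, cabacc/cbcbba meet in 0. 1c->1: ok.
All examples now run through 2 states with every (state, symbol) defined. Accept strings end in {1}, Reject strings end in {0}; accept={1}.

states=2 start=0 accept={1} delta: 0a->0 0b->1 0c->1 1a->0 1b->1 1c->1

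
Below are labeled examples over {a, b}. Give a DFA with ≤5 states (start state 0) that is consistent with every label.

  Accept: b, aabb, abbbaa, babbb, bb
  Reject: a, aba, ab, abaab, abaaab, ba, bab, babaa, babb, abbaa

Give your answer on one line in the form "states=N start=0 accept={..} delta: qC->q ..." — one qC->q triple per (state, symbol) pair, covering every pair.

states=4 start=0 accept={0} delta: 0a->1 0b->0 1a->0 1b->2 2a->2 2b->3 3a->0 3b->0

Grow the machine one transition at a time. Run the examples from 0; the earliest place one falls off (shortest prefix, ties alphabetical) gets sent to the lowest-numbered state that keeps every Accept/Reject pair distinguishable — a pair clashes when both reach the same state with identical unread suffix — and to a fresh state only if none does.
a: 0a undefined. 0a->0: no, b/ab meet in 0 with "b" left. Open state 1: 0a->1.
b: 0b undefined. 0b->0: ok.
aa: 1a undefined. 1a->0: ok.
ab: 1b undefined. 1b->0: no, b/ab meet in 0. 1b->1: no, b/aba meet in 0. Open state 2: 1b->2.
aba: 2a undefined. 2a->0: no, b/aba meet in 0. 2a->1: no, b/abaab meet in 0. 2a->2: ok.
abb: 2b undefined. 2b->0: no, b/abaab meet in 0. 2b->1: no, abbbaa/aba meet in 2. 2b->2: no, abbbaa/aba meet in 2. Open state 3: 2b->3.
abba: 3a undefined. 3a->0: ok.
abbb: 3b undefined. 3b->0: ok.
All examples now run through 4 states with every (state, symbol) defined. Accept strings end in {0}, Reject strings end in {1,2,3}; accept={0}.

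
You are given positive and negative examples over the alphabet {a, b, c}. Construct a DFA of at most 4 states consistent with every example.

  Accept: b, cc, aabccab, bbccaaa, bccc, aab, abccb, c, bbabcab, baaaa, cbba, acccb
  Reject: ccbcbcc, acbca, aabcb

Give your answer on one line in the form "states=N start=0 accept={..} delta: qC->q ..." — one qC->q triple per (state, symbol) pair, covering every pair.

Fold the examples into a partial DFA from state 0: repeatedly fix the first undefined (state, symbol) met by the shortest-then-alphabetical prefix, trying targets in increasing order and rejecting any under which an Accept and a Reject string meet in one state with the same remainder; add a state when all current targets are rejected. Accepting states are where Accept strings end.
a: 0a undefined. 0a->0: ok.
b: 0b undefined. 0b->0: ok.
c: 0c undefined. 0c->0: no, b/ccbcbcc meet in 0. Open state 1: 0c->1.
cb: 1b undefined. 1b->0: no, b/aabcb meet in 0. 1b->1: no, c/aabcb meet in 1. Open state 2: 1b->2.
cc: 1c undefined. 1c->0: no, acccb/aabcb meet in 2. 1c->1: no, abccb/aabcb meet in 2. 1c->2: no, cc/aabcb meet in 2. Open state 3: 1c->3.
cbb: 2b undefined. 2b->0: ok.
ccb: 3b undefined. 3b->0: ok.
acbc: 2c undefined. 2c->0: no, b/acbca meet in 0. 2c->1: no, cc/ccbcbcc meet in 3. 2c->2: ok.
accc: 3c undefined. 3c->0: ok.
acbca: 2a undefined. 2a->0: no, b/acbca meet in 0. 2a->1: no, c/acbca meet in 1. 2a->2: ok.
bbcca: 3a undefined. 3a->0: ok.
bbabca: 1a undefined. 1a->0: ok.
All examples now run through 4 states with every (state, symbol) defined. Accept strings end in {0,1,3}, Reject strings end in {2}; accept={0,1,3}.

states=4 start=0 accept={0,1,3} delta: 0a->0 0b->0 0c->1 1a->0 1b->2 1c->3 2a->2 2b->0 2c->2 3a->0 3b->0 3c->0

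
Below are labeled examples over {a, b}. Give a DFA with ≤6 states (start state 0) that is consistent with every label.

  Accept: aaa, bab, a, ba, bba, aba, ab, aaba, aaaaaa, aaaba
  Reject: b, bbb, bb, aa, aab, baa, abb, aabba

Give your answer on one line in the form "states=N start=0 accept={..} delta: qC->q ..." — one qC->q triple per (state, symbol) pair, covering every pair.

State merging on the prefix tree: take the shortest (then alphabetical) example prefix whose next move is undefined and point that move at state 0, else 1, else 2, ...; a target is out if some Accept/Reject pair would then sit in one state with the same input left (inseparable). If every existing state is out, open a new one.
a: 0a undefined. 0a->0: no, aaa/aa meet in 0. Open state 1: 0a->1.
b: 0b undefined. 0b->0: ok.
aa: 1a undefined. 1a->0: no, aaa/aabba meet in 1. 1a->1: no, aaa/aa meet in 1. Open state 2: 1a->2.
ab: 1b undefined. 1b->0: no, bab/b meet in 0. 1b->1: no, bab/abb meet in 1. 1b->2: no, bab/aa meet in 2. Open state 3: 1b->3.
aaa: 2a undefined. 2a->0: no, aaa/b meet in 0. 2a->1: no, aaaaaa/aa meet in 2. 2a->2: no, aaa/aa meet in 2. 2a->3: ok.
aab: 2b undefined. 2b->0: no, a/aabba meet in 1. 2b->1: no, a/aab meet in 1. 2b->2: no, aaa/aabba meet in 3. 2b->3: no, aaa/aab meet in 3. Open state 4: 2b->4.
aba: 3a undefined. 3a->0: no, aba/b meet in 0. 3a->1: ok.
abb: 3b undefined. 3b->0: ok.
aaba: 4a undefined. 4a->0: no, aaba/b meet in 0. 4a->1: ok.
aabb: 4b undefined. 4b->0: no, a/aabba meet in 1. 4b->1: ok.
All examples now run through 5 states with every (state, symbol) defined. Accept strings end in {1,3}, Reject strings end in {0,2,4}; accept={1,3}.

states=5 start=0 accept={1,3} delta: 0a->1 0b->0 1a->2 1b->3 2a->3 2b->4 3a->1 3b->0 4a->1 4b->1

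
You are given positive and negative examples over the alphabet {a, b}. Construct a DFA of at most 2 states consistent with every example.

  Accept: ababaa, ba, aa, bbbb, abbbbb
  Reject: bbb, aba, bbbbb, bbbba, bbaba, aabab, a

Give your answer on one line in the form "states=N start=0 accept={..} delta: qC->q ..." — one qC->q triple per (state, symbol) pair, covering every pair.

Grow the machine one transition at a time. Run the examples from 0; the earliest place one falls off (shortest prefix, ties alphabetical) gets sent to the lowest-numbered state that keeps every Accept/Reject pair distinguishable — a pair clashes when both reach the same state with identical unread suffix — and to a fresh state only if none does.
a: 0a undefined. 0a->0: no, ba/aba meet in 0 with "ba" left. Open state 1: 0a->1.
b: 0b undefined. 0b->0: no, ba/bbbba meet in 1. 0b->1: ok.
aa: 1a undefined. 1a->0: ok.
ab: 1b undefined. 1b->0: ok.
All examples now run through 2 states with every (state, symbol) defined. Accept strings end in {0}, Reject strings end in {1}; accept={0}.

states=2 start=0 accept={0} delta: 0a->1 0b->1 1a->0 1b->0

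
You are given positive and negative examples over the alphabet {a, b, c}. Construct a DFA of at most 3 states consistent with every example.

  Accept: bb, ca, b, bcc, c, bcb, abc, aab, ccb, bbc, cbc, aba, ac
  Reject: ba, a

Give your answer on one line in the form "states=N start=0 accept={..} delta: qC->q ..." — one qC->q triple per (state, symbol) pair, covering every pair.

State merging on the prefix tree: take the shortest (then alphabetical) example prefix whose next move is undefined and point that move at state 0, else 1, else 2, ...; a target is out if some Accept/Reject pair would then sit in one state with the same input left (inseparable). If every existing state is out, open a new one.
a: 0a undefined. 0a->0: no, aba/ba meet in 0 with "ba" left. Open state 1: 0a->1.
b: 0b undefined. 0b->0: ok.
c: 0c undefined. 0c->0: no, ca/ba meet in 1. 0c->1: no, c/ba meet in 1. Open state 2: 0c->2.
aa: 1a undefined. 1a->0: ok.
ab: 1b undefined. 1b->0: no, aba/ba meet in 1. 1b->1: ok.
ac: 1c undefined. 1c->0: ok.
ca: 2a undefined. 2a->0: ok.
cb: 2b undefined. 2b->0: ok.
cc: 2c undefined. 2c->0: ok.
All examples now run through 3 states with every (state, symbol) defined. Accept strings end in {0,2}, Reject strings end in {1}; accept={0,2}.

states=3 start=0 accept={0,2} delta: 0a->1 0b->0 0c->2 1a->0 1b->1 1c->0 2a->0 2b->0 2c->0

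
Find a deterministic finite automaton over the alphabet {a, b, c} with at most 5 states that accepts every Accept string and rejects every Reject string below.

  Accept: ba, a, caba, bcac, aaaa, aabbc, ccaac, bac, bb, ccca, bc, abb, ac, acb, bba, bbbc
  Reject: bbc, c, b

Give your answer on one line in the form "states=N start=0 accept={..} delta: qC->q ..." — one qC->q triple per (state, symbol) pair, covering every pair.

states=4 start=0 accept={1,3} delta: 0a->1 0b->2 0c->0 1a->1 1b->1 1c->1 2a->1 2b->3 2c->1 3a->1 3b->1 3c->0

Grow the machine one transition at a time. Run the examples from 0; the earliest place one falls off (shortest prefix, ties alphabetical) gets sent to the lowest-numbered state that keeps every Accept/Reject pair distinguishable — a pair clashes when both reach the same state with identical unread suffix — and to a fresh state only if none does.
a: 0a undefined. 0a->0: no, aabbc/bbc meet in 0 with "bbc" left. Open state 1: 0a->1.
b: 0b undefined. 0b->0: no, bb/b meet in 0. 0b->1: no, a/b meet in 1. Open state 2: 0b->2.
c: 0c undefined. 0c->0: ok.
aa: 1a undefined. 1a->0: no, aaaa/c meet in 0. 1a->1: ok.
ab: 1b undefined. 1b->0: no, abb/b meet in 2. 1b->1: ok.
ac: 1c undefined. 1c->0: no, aabbc/c meet in 0. 1c->1: ok.
ba: 2a undefined. 2a->0: no, ba/c meet in 0. 2a->1: ok.
bb: 2b undefined. 2b->0: no, bb/bbc meet in 0. 2b->1: no, ba/bbc meet in 1. 2b->2: no, bb/b meet in 2. Open state 3: 2b->3.
bc: 2c undefined. 2c->0: no, bc/c meet in 0. 2c->1: ok.
bba: 3a undefined. 3a->0: no, bba/c meet in 0. 3a->1: ok.
bbb: 3b undefined. 3b->0: no, bbbc/c meet in 0. 3b->1: ok.
bbc: 3c undefined. 3c->0: ok.
All examples now run through 4 states with every (state, symbol) defined. Accept strings end in {1,3}, Reject strings end in {0,2}; accept={1,3}.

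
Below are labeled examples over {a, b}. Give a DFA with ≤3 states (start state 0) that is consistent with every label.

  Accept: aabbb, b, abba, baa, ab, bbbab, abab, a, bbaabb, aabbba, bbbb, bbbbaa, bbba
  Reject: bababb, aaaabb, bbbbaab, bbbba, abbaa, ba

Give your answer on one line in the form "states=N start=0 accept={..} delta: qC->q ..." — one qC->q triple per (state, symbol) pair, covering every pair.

states=3 start=0 accept={0,1} delta: 0a->0 0b->1 1a->2 1b->2 2a->1 2b->0

State merging on the prefix tree: take the shortest (then alphabetical) example prefix whose next move is undefined and point that move at state 0, else 1, else 2, ...; a target is out if some Accept/Reject pair would then sit in one state with the same input left (inseparable). If every existing state is out, open a new one.
a: 0a undefined. 0a->0: ok.
b: 0b undefined. 0b->0: no, aabbb/bababb meet in 0. Open state 1: 0b->1.
ba: 1a undefined. 1a->0: no, baa/ba meet in 0. 1a->1: no, b/ba meet in 1. Open state 2: 1a->2.
bb: 1b undefined. 1b->0: no, aabbb/bbbbaab meet in 1. 1b->1: no, aabbb/aaaabb meet in 1. 1b->2: ok.
baa: 2a undefined. 2a->0: no, abba/abbaa meet in 0. 2a->1: ok.
bab: 2b undefined. 2b->0: ok.
All examples now run through 3 states with every (state, symbol) defined. Accept strings end in {0,1}, Reject strings end in {2}; accept={0,1}.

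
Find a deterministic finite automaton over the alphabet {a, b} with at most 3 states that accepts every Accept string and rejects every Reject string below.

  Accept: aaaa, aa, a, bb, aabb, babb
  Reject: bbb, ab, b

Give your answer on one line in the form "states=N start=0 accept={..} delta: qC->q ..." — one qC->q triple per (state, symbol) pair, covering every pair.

State merging on the prefix tree: take the shortest (then alphabetical) example prefix whose next move is undefined and point that move at state 0, else 1, else 2, ...; a target is out if some Accept/Reject pair would then sit in one state with the same input left (inseparable). If every existing state is out, open a new one.
a: 0a undefined. 0a->0: ok.
b: 0b undefined. 0b->0: no, aaaa/bbb meet in 0. Open state 1: 0b->1.
ba: 1a undefined. 1a->0: ok.
bb: 1b undefined. 1b->0: ok.
All examples now run through 2 states with every (state, symbol) defined. Accept strings end in {0}, Reject strings end in {1}; accept={0}.

states=2 start=0 accept={0} delta: 0a->0 0b->1 1a->0 1b->0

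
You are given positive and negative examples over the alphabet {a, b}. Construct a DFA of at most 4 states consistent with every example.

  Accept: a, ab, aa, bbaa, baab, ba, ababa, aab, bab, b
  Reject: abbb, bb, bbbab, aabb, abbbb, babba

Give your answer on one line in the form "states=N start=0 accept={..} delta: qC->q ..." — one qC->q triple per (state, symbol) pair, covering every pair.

Grow the machine one transition at a time. Run the examples from 0; the earliest place one falls off (shortest prefix, ties alphabetical) gets sent to the lowest-numbered state that keeps every Accept/Reject pair distinguishable — a pair clashes when both reach the same state with identical unread suffix — and to a fresh state only if none does.
a: 0a undefined. 0a->0: ok.
b: 0b undefined. 0b->0: no, a/abbb meet in 0. Open state 1: 0b->1.
ba: 1a undefined. 1a->0: ok.
bb: 1b undefined. 1b->0: no, a/bb meet in 0. 1b->1: no, a/babba meet in 0. Open state 2: 1b->2.
bba: 2a undefined. 2a->0: no, a/babba meet in 0. 2a->1: no, ab/babba meet in 1. 2a->2: no, bbaa/bb meet in 2. Open state 3: 2a->3.
bbb: 2b undefined. 2b->0: no, a/abbb meet in 0. 2b->1: no, ab/abbb meet in 1. 2b->2: ok.
bbaa: 3a undefined. 3a->0: ok.
bbbab: 3b undefined. 3b->0: no, a/bbbab meet in 0. 3b->1: no, ab/bbbab meet in 1. 3b->2: ok.
All examples now run through 4 states with every (state, symbol) defined. Accept strings end in {0,1}, Reject strings end in {2,3}; accept={0,1}.

states=4 start=0 accept={0,1} delta: 0a->0 0b->1 1a->0 1b->2 2a->3 2b->2 3a->0 3b->2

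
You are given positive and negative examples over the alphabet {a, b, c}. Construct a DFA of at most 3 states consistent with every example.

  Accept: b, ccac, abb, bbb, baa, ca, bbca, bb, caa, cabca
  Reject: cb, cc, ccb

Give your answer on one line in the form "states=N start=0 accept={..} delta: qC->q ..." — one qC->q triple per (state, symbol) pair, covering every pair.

states=3 start=0 accept={0} delta: 0a->0 0b->0 0c->1 1a->0 1b->1 1c->2 2a->2 2b->1 2c->0

State merging on the prefix tree: take the shortest (then alphabetical) example prefix whose next move is undefined and point that move at state 0, else 1, else 2, ...; a target is out if some Accept/Reject pair would then sit in one state with the same input left (inseparable). If every existing state is out, open a new one.
a: 0a undefined. 0a->0: ok.
b: 0b undefined. 0b->0: ok.
c: 0c undefined. 0c->0: no, b/cb meet in 0. Open state 1: 0c->1.
ca: 1a undefined. 1a->0: ok.
cb: 1b undefined. 1b->0: no, b/cb meet in 0. 1b->1: ok.
cc: 1c undefined. 1c->0: no, b/cc meet in 0. 1c->1: no, ccac/cb meet in 1. Open state 2: 1c->2.
cca: 2a undefined. 2a->0: no, ccac/cb meet in 1. 2a->1: no, ccac/cc meet in 2. 2a->2: ok.
ccb: 2b undefined. 2b->0: no, b/ccb meet in 0. 2b->1: ok.
ccac: 2c undefined. 2c->0: ok.
All examples now run through 3 states with every (state, symbol) defined. Accept strings end in {0}, Reject strings end in {1,2}; accept={0}.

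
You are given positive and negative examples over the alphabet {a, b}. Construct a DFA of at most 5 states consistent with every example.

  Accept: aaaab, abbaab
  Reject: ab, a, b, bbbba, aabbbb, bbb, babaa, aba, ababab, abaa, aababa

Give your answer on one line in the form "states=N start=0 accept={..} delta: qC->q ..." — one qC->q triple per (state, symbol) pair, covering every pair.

Grow the machine one transition at a time. Run the examples from 0; the earliest place one falls off (shortest prefix, ties alphabetical) gets sent to the lowest-numbered state that keeps every Accept/Reject pair distinguishable — a pair clashes when both reach the same state with identical unread suffix — and to a fresh state only if none does.
a: 0a undefined. 0a->0: no, aaaab/ab meet in 0 with "b" left. Open state 1: 0a->1.
b: 0b undefined. 0b->0: ok.
aa: 1a undefined. 1a->0: no, aaaab/b meet in 0. 1a->1: no, aaaab/ab meet in 1 with "b" left. Open state 2: 1a->2.
ab: 1b undefined. 1b->0: ok.
aaa: 2a undefined. 2a->0: no, aaaab/ab meet in 0. 2a->1: ok.
aab: 2b undefined. 2b->0: no, aaaab/ab meet in 0. 2b->1: no, aaaab/a meet in 1. 2b->2: no, aaaab/aabbbb meet in 2. Open state 3: 2b->3.
aaba: 3a undefined. 3a->0: ok.
aabb: 3b undefined. 3b->0: ok.
All examples now run through 4 states with every (state, symbol) defined. Accept strings end in {3}, Reject strings end in {0,1,2}; accept={3}.

states=4 start=0 accept={3} delta: 0a->1 0b->0 1a->2 1b->0 2a->1 2b->3 3a->0 3b->0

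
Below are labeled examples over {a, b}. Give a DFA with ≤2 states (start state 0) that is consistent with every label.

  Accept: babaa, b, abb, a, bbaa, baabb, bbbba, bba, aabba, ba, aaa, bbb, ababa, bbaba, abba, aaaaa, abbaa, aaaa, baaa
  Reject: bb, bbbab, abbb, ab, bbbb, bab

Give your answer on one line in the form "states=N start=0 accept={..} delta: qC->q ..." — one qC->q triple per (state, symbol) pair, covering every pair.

states=2 start=0 accept={1} delta: 0a->1 0b->1 1a->1 1b->0

Grow the machine one transition at a time. Run the examples from 0; the earliest place one falls off (shortest prefix, ties alphabetical) gets sent to the lowest-numbered state that keeps every Accept/Reject pair distinguishable — a pair clashes when both reach the same state with identical unread suffix — and to a fresh state only if none does.
a: 0a undefined. 0a->0: no, b/ab meet in 0 with "b" left. Open state 1: 0a->1.
b: 0b undefined. 0b->0: no, b/bb meet in 0. 0b->1: ok.
aa: 1a undefined. 1a->0: no, babaa/bab meet in 1. 1a->1: ok.
ab: 1b undefined. 1b->0: ok.
All examples now run through 2 states with every (state, symbol) defined. Accept strings end in {1}, Reject strings end in {0}; accept={1}.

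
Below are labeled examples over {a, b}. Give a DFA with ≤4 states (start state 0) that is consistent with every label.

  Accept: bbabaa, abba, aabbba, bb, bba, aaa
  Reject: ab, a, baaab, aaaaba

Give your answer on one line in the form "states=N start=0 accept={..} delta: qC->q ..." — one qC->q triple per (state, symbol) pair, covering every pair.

states=4 start=0 accept={2,3} delta: 0a->1 0b->2 1a->2 1b->0 2a->3 2b->2 3a->3 3b->0

Grow the machine one transition at a time. Run the examples from 0; the earliest place one falls off (shortest prefix, ties alphabetical) gets sent to the lowest-numbered state that keeps every Accept/Reject pair distinguishable — a pair clashes when both reach the same state with identical unread suffix — and to a fresh state only if none does.
a: 0a undefined. 0a->0: no, aaa/a meet in 0. Open state 1: 0a->1.
b: 0b undefined. 0b->0: no, bba/a meet in 1. 0b->1: no, bb/ab meet in 1 with "b" left. Open state 2: 0b->2.
aa: 1a undefined. 1a->0: no, aaa/a meet in 1. 1a->1: no, aaa/a meet in 1. 1a->2: ok.
ab: 1b undefined. 1b->0: ok.
ba: 2a undefined. 2a->0: no, abba/ab meet in 0. 2a->1: no, abba/a meet in 1. 2a->2: no, bb/baaab meet in 2 with "b" left. Open state 3: 2a->3.
bb: 2b undefined. 2b->0: no, aabbba/a meet in 1. 2b->1: no, bb/a meet in 1. 2b->2: ok.
baa: 3a undefined. 3a->0: no, abba/aaaaba meet in 3. 3a->1: no, bb/baaab meet in 2. 3a->2: no, abba/aaaaba meet in 3. 3a->3: ok.
bbab: 3b undefined. 3b->0: ok.
All examples now run through 4 states with every (state, symbol) defined. Accept strings end in {2,3}, Reject strings end in {0,1}; accept={2,3}.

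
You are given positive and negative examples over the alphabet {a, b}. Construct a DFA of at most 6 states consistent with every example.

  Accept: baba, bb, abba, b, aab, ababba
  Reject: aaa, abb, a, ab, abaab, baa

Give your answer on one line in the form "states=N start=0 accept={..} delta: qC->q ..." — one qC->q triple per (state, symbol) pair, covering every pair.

State merging on the prefix tree: take the shortest (then alphabetical) example prefix whose next move is undefined and point that move at state 0, else 1, else 2, ...; a target is out if some Accept/Reject pair would then sit in one state with the same input left (inseparable). If every existing state is out, open a new one.
a: 0a undefined. 0a->0: no, bb/abb meet in 0 with "bb" left. Open state 1: 0a->1.
b: 0b undefined. 0b->0: ok.
aa: 1a undefined. 1a->0: no, bb/baa meet in 0. 1a->1: no, aab/ab meet in 1 with "b" left. Open state 2: 1a->2.
ab: 1b undefined. 1b->0: no, baba/a meet in 1. 1b->1: no, baba/baa meet in 2. 1b->2: no, baba/aaa meet in 2 with "a" left. Open state 3: 1b->3.
aaa: 2a undefined. 2a->0: no, bb/aaa meet in 0. 2a->1: ok.
aab: 2b undefined. 2b->0: ok.
aba: 3a undefined. 3a->0: no, ababba/aaa meet in 1. 3a->1: no, baba/aaa meet in 1. 3a->2: no, baba/baa meet in 2. 3a->3: no, baba/ab meet in 3. Open state 4: 3a->4.
abb: 3b undefined. 3b->0: no, bb/abb meet in 0. 3b->1: no, abba/baa meet in 2. 3b->2: no, abba/aaa meet in 1. 3b->3: ok.
abaa: 4a undefined. 4a->0: no, bb/abaab meet in 0. 4a->1: ok.
abab: 4b undefined. 4b->0: no, ababba/aaa meet in 1. 4b->1: ok.
All examples now run through 5 states with every (state, symbol) defined. Accept strings end in {0,4}, Reject strings end in {1,2,3}; accept={0,4}.

states=5 start=0 accept={0,4} delta: 0a->1 0b->0 1a->2 1b->3 2a->1 2b->0 3a->4 3b->3 4a->1 4b->1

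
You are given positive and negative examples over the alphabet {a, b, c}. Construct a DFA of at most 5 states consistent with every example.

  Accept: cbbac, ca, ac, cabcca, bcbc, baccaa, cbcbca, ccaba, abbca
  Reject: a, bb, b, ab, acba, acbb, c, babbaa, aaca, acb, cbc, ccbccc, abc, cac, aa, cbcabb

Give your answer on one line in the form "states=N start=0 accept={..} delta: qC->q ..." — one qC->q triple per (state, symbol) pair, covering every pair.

states=4 start=0 accept={0,3} delta: 0a->1 0b->1 0c->2 1a->1 1b->2 1c->0 2a->3 2b->0 2c->1 3a->0 3b->1 3c->1

State merging on the prefix tree: take the shortest (then alphabetical) example prefix whose next move is undefined and point that move at state 0, else 1, else 2, ...; a target is out if some Accept/Reject pair would then sit in one state with the same input left (inseparable). If every existing state is out, open a new one.
a: 0a undefined. 0a->0: no, ca/aaca meet in 0 with "ca" left. Open state 1: 0a->1.
b: 0b undefined. 0b->0: no, bcbc/cbc meet in 0 with "cbc" left. 0b->1: ok.
c: 0c undefined. 0c->0: no, ca/a meet in 1. 0c->1: no, ca/aa meet in 1 with "a" left. Open state 2: 0c->2.
aa: 1a undefined. 1a->0: no, ca/aaca meet in 2 with "a" left. 1a->1: ok.
ab: 1b undefined. 1b->0: no, abbca/aaca meet in 1 with "ca" left. 1b->1: no, ac/abc meet in 1 with "c" left. 1b->2: ok.
ac: 1c undefined. 1c->0: ok.
ca: 2a undefined. 2a->0: no, baccaa/a meet in 1. 2a->1: no, ca/a meet in 1. 2a->2: no, ca/bb meet in 2. Open state 3: 2a->3.
cb: 2b undefined. 2b->0: ok.
cc: 2c undefined. 2c->0: no, cbbac/ccbccc meet in 0. 2c->1: ok.
cab: 3b undefined. 3b->0: no, cabcca/a meet in 1. 3b->1: ok.
cac: 3c undefined. 3c->0: no, cbbac/cac meet in 0. 3c->1: ok.
baccaa: 3a undefined. 3a->0: ok.
All examples now run through 4 states with every (state, symbol) defined. Accept strings end in {0,3}, Reject strings end in {1,2}; accept={0,3}.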